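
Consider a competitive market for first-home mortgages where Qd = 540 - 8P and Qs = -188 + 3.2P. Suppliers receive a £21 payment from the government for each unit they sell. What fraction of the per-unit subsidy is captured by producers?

Producer share = 5/7

Pre-subsidy: 540 - 8P = -188 + 3.2P gives P* = 65, Q* = 20.
With the subsidy, sellers receive Ps = Pb + 21 for each unit, where Pb is the price buyers pay.
Supply in terms of Pb becomes Qs = -188 + 3.2(Pb + 21) = -120.8 + 3.2Pb. Setting this equal to demand: 540 - 8Pb = -120.8 + 3.2Pb, so Pb = 59.
Sellers receive Ps = 59 + 21 = 80; Q' = 540 − 8·59 = 68.
Buyers' price falls by P* − Pb = 65 − 59 = 6; sellers' price rises by Ps − P* = 80 − 65 = 15.
So producers capture 15/21 = 5/7 of each unit of subsidy.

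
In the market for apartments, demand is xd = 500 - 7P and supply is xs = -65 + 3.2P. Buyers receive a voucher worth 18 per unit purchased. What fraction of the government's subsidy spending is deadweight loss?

Pre-subsidy: 500 - 7P = -65 + 3.2P gives P* = 2825/51, x* = 5725/51.
With the rebate, buyers effectively pay Pb = Ps − 18, where Ps is the price sellers receive.
Demand in terms of Ps becomes xd = 500 − 7(Ps − 18) = 626 - 7Ps. Setting this equal to supply: 626 - 7Ps = -65 + 3.2Ps, so Ps = 3455/51.
Buyers pay Pb = 3455/51 − 18 = 2537/51; x' = -65 + 3.2·(3455/51) = 7741/51.
ΔCS = ½(5725/51 + 7741/51)(2825/51 − 2537/51) = 215456/289; ΔPS = ½(5725/51 + 7741/51)(3455/51 − 2825/51) = 471310/289.
Government spending = 18 × 7741/51 = 46446/17.
DWL = ½ × 18 × (7741/51 − 5725/51) = 6048/17; fraction = (6048/17) / (46446/17) = 1008/7741.

DWL / government spending = 1008/7741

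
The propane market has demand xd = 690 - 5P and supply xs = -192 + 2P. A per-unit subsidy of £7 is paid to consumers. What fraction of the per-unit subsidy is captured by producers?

Producer share = 5/7

Pre-subsidy: 690 - 5P = -192 + 2P gives P* = 126, x* = 60.
With the rebate, buyers effectively pay Pb = Ps − 7, where Ps is the price sellers receive.
Demand in terms of Ps becomes xd = 690 − 5(Ps − 7) = 725 - 5Ps. Setting this equal to supply: 725 - 5Ps = -192 + 2Ps, so Ps = 131.
Buyers pay Pb = 131 − 7 = 124; x' = -192 + 2·131 = 70.
Buyers' price falls by P* − Pb = 126 − 124 = 2; sellers' price rises by Ps − P* = 131 − 126 = 5.
So producers capture 5/7 = 5/7 of each unit of subsidy.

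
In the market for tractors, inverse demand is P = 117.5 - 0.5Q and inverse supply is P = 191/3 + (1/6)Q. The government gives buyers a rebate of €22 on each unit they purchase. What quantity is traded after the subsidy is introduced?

Pre-subsidy: 117.5 - 0.5Q = 191/3 + (1/6)Q gives Q* = 80.75 and P* = 77.125.
With the rebate, buyers effectively pay Pb = Ps − 22, where Ps is the price sellers receive.
On the curves, Pb = 117.5 - 0.5Q and Ps = 191/3 + (1/6)Q; the wedge Ps − Pb = 22 gives 191/3 + (1/6)Q − (117.5 - 0.5Q) = 22, so Q' = 113.75.
Then Pb = 117.5 − 0.5·113.75 = 60.625 and Ps = 191/3 + (1/6)·113.75 = 82.625.

Q' = 113.75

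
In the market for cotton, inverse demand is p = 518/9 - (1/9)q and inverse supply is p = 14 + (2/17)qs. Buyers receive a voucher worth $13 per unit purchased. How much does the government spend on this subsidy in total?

Government cost = 112489/35

Pre-subsidy: 518/9 - (1/9)q = 14 + (2/17)q gives q* = 190.4 and p* = 36.4.
With the rebate, buyers effectively pay pb = ps − 13, where ps is the price sellers receive.
On the curves, pb = 518/9 - (1/9)q and ps = 14 + (2/17)q; the wedge ps − pb = 13 gives 14 + (2/17)q − (518/9 - (1/9)q) = 13, so q' = 8653/35.
Then pb = 518/9 − (1/9)·(8653/35) = 1053/35 and ps = 14 + (2/17)·(8653/35) = 1508/35.
Government outlay = subsidy × quantity = 13 × 8653/35 = 112489/35.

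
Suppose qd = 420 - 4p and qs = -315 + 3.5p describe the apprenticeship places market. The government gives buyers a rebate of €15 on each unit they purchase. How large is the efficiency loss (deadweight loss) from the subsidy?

Pre-subsidy: 420 - 4p = -315 + 3.5p gives p* = 98, q* = 28.
With the rebate, buyers effectively pay pb = ps − 15, where ps is the price sellers receive.
Demand in terms of ps becomes qd = 420 − 4(ps − 15) = 480 - 4ps. Setting this equal to supply: 480 - 4ps = -315 + 3.5ps, so ps = 106.
Buyers pay pb = 106 − 15 = 91; q' = -315 + 3.5·106 = 56.
The subsidy expands output by 56 − 28 = 28 past the efficient level; on those units the gap between marginal cost and willingness to pay runs from 0 up to 15.
DWL = ½ × 15 × 28 = 210.

Deadweight loss = €210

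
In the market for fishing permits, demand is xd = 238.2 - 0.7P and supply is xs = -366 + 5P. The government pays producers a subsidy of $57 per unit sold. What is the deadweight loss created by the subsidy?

Pre-subsidy: 238.2 - 0.7P = -366 + 5P gives P* = 106, x* = 164.
With the subsidy, sellers receive Ps = Pb + 57 for each unit, where Pb is the price buyers pay.
Supply in terms of Pb becomes xs = -366 + 5(Pb + 57) = -81 + 5Pb. Setting this equal to demand: 238.2 - 0.7Pb = -81 + 5Pb, so Pb = 56.
Sellers receive Ps = 56 + 57 = 113; x' = 238.2 − 0.7·56 = 199.
The subsidy expands output by 199 − 164 = 35 past the efficient level; on those units the gap between marginal cost and willingness to pay runs from 0 up to 57.
DWL = ½ × 57 × 35 = 997.5.

Deadweight loss = $997.5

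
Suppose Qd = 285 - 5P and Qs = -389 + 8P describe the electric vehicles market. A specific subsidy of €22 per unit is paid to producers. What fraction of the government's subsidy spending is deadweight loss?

Pre-subsidy: 285 - 5P = -389 + 8P gives P* = 674/13, Q* = 335/13.
With the subsidy, sellers receive Ps = Pb + 22 for each unit, where Pb is the price buyers pay.
Supply in terms of Pb becomes Qs = -389 + 8(Pb + 22) = -213 + 8Pb. Setting this equal to demand: 285 - 5Pb = -213 + 8Pb, so Pb = 498/13.
Sellers receive Ps = 498/13 + 22 = 784/13; Q' = 285 − 5·(498/13) = 1215/13.
ΔCS = ½(335/13 + 1215/13)(674/13 − 498/13) = 136400/169; ΔPS = ½(335/13 + 1215/13)(784/13 − 674/13) = 85250/169.
Government spending = 22 × 1215/13 = 26730/13.
DWL = ½ × 22 × (1215/13 − 335/13) = 9680/13; fraction = (9680/13) / (26730/13) = 88/243.

DWL / government spending = 88/243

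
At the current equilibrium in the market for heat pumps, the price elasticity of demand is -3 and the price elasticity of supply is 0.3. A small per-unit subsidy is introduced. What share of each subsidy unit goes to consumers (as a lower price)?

Consumer share = 1/11

For a small subsidy around the equilibrium, the benefit split depends on the relative slopes, which at a point are proportional to the elasticities.
Buyer share = εs/(εs + |εd|) = 0.3/(0.3 + 3) = 1/11; seller share = |εd|/(εs + |εd|) = 10/11.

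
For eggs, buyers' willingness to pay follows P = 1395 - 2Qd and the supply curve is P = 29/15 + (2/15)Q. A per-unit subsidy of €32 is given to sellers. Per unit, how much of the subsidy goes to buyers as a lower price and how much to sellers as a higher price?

Buyers gain €30 per unit; sellers gain €2 per unit

Pre-subsidy: 1395 - 2Q = 29/15 + (2/15)Q gives Q* = 653 and P* = 89.
With the subsidy, sellers receive Ps = Pb + 32 for each unit, where Pb is the price buyers pay.
On the curves, Pb = 1395 - 2Q and Ps = 29/15 + (2/15)Q; the wedge Ps − Pb = 32 gives 29/15 + (2/15)Q − (1395 - 2Q) = 32, so Q' = 668.
Then Pb = 1395 − 2·668 = 59 and Ps = 29/15 + (2/15)·668 = 91.
Buyers' price falls by P* − Pb = 89 − 59 = 30; sellers' price rises by Ps − P* = 91 − 89 = 2.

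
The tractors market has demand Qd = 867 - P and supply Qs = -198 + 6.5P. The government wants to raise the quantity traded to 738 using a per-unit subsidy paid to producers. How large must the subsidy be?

Required subsidy s = 15 per unit

At Q = 738, invert demand for the buyer price: Pb = (867 − 738)/1 = 129; invert supply for the seller price: Ps = (738 − (-198))/6.5 = 144.
The subsidy must fill the gap: s = Ps − Pb = 144 − 129 = 15.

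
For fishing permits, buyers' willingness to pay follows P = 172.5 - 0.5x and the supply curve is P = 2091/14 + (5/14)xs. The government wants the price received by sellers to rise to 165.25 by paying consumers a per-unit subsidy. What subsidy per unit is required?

Required subsidy s = 15 per unit

At a seller price of 165.25, quantity supplied is -418.2 + 2.8·165.25 = 44.5.
Buyers absorb 44.5 only when they pay Pb = 172.5 − 0.5·44.5 = 150.25.
s = Ps − Pb = 165.25 − 150.25 = 15.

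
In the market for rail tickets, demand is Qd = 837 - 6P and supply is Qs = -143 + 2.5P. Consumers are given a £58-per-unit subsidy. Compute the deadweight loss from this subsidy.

Deadweight loss = 50460/17

Pre-subsidy: 837 - 6P = -143 + 2.5P gives P* = 1960/17, Q* = 2469/17.
With the rebate, buyers effectively pay Pb = Ps − 58, where Ps is the price sellers receive.
Demand in terms of Ps becomes Qd = 837 − 6(Ps − 58) = 1185 - 6Ps. Setting this equal to supply: 1185 - 6Ps = -143 + 2.5Ps, so Ps = 2656/17.
Buyers pay Pb = 2656/17 − 58 = 1670/17; Q' = -143 + 2.5·(2656/17) = 4209/17.
The subsidy expands output by 4209/17 − 2469/17 = 1740/17 past the efficient level; on those units the gap between marginal cost and willingness to pay runs from 0 up to 58.
DWL = ½ × 58 × 1740/17 = 50460/17.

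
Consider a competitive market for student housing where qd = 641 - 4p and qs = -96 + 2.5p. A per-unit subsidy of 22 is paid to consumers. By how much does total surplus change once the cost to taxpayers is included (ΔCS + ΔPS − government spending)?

Pre-subsidy: 641 - 4p = -96 + 2.5p gives p* = 1474/13, q* = 2437/13.
With the rebate, buyers effectively pay pb = ps − 22, where ps is the price sellers receive.
Demand in terms of ps becomes qd = 641 − 4(ps − 22) = 729 - 4ps. Setting this equal to supply: 729 - 4ps = -96 + 2.5ps, so ps = 1650/13.
Buyers pay pb = 1650/13 − 22 = 1364/13; q' = -96 + 2.5·(1650/13) = 2877/13.
ΔCS = ½(2437/13 + 2877/13)(1474/13 − 1364/13) = 292270/169; ΔPS = ½(2437/13 + 2877/13)(1650/13 − 1474/13) = 467632/169.
Government spending = 22 × 2877/13 = 63294/13.
Net change = 292270/169 + 467632/169 − 63294/13 = -4840/13. The loss equals the DWL triangle ½·22·440/13.

Net change in total surplus = -4840/13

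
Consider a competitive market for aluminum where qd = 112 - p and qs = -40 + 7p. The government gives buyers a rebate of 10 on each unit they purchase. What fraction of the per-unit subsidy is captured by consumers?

Consumer share = 0.875

Pre-subsidy: 112 - p = -40 + 7p gives p* = 19, q* = 93.
With the rebate, buyers effectively pay pb = ps − 10, where ps is the price sellers receive.
Demand in terms of ps becomes qd = 112 − 1(ps − 10) = 122 - ps. Setting this equal to supply: 122 - ps = -40 + 7ps, so ps = 20.25.
Buyers pay pb = 20.25 − 10 = 10.25; q' = -40 + 7·20.25 = 101.75.
Buyers' price falls by p* − pb = 19 − 10.25 = 8.75; sellers' price rises by ps − p* = 20.25 − 19 = 1.25.
So consumers capture 8.75/10 = 0.875 of each unit of subsidy.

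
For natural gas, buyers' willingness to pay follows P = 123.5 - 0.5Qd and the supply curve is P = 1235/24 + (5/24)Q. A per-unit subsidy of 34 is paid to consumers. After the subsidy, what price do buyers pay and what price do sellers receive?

Pre-subsidy: 123.5 - 0.5Q = 1235/24 + (5/24)Q gives Q* = 1729/17 and P* = 1235/17.
With the rebate, buyers effectively pay Pb = Ps − 34, where Ps is the price sellers receive.
On the curves, Pb = 123.5 - 0.5Q and Ps = 1235/24 + (5/24)Q; the wedge Ps − Pb = 34 gives 1235/24 + (5/24)Q − (123.5 - 0.5Q) = 34, so Q' = 2545/17.
Then Pb = 123.5 − 0.5·(2545/17) = 827/17 and Ps = 1235/24 + (5/24)·(2545/17) = 1405/17.

Buyers pay 827/17; sellers receive 1405/17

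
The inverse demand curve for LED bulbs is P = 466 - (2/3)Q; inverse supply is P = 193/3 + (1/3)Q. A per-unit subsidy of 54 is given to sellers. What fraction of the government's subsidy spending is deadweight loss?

Pre-subsidy: 466 - (2/3)Q = 193/3 + (1/3)Q gives Q* = 1205/3 and P* = 1784/9.
With the subsidy, sellers receive Ps = Pb + 54 for each unit, where Pb is the price buyers pay.
On the curves, Pb = 466 - (2/3)Q and Ps = 193/3 + (1/3)Q; the wedge Ps − Pb = 54 gives 193/3 + (1/3)Q − (466 - (2/3)Q) = 54, so Q' = 1367/3.
Then Pb = 466 − (2/3)·(1367/3) = 1460/9 and Ps = 193/3 + (1/3)·(1367/3) = 1946/9.
ΔCS = ½(1205/3 + 1367/3)(1784/9 − 1460/9) = 15432; ΔPS = ½(1205/3 + 1367/3)(1946/9 − 1784/9) = 7716.
Government spending = 54 × 1367/3 = 24606.
DWL = ½ × 54 × (1367/3 − 1205/3) = 1458; fraction = 1458 / 24606 = 81/1367.

DWL / government spending = 81/1367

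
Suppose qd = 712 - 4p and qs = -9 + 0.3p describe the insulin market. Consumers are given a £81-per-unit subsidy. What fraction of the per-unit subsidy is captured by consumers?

Consumer share = 3/43

Pre-subsidy: 712 - 4p = -9 + 0.3p gives p* = 7210/43, q* = 1776/43.
With the rebate, buyers effectively pay pb = ps − 81, where ps is the price sellers receive.
Demand in terms of ps becomes qd = 712 − 4(ps − 81) = 1036 - 4ps. Setting this equal to supply: 1036 - 4ps = -9 + 0.3ps, so ps = 10450/43.
Buyers pay pb = 10450/43 − 81 = 6967/43; q' = -9 + 0.3·(10450/43) = 2748/43.
Buyers' price falls by p* − pb = 7210/43 − 6967/43 = 243/43; sellers' price rises by ps − p* = 10450/43 − 7210/43 = 3240/43.
So consumers capture (243/43)/81 = 3/43 of each unit of subsidy.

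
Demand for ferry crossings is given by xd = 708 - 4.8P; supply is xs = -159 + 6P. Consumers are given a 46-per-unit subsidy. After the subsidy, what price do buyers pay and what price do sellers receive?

Pre-subsidy: 708 - 4.8P = -159 + 6P gives P* = 1445/18, x* = 968/3.
With the rebate, buyers effectively pay Pb = Ps − 46, where Ps is the price sellers receive.
Demand in terms of Ps becomes xd = 708 − 4.8(Ps − 46) = 928.8 - 4.8Ps. Setting this equal to supply: 928.8 - 4.8Ps = -159 + 6Ps, so Ps = 1813/18.
Buyers pay Pb = 1813/18 − 46 = 985/18; x' = -159 + 6·(1813/18) = 1336/3.

Buyers pay 985/18; sellers receive 1813/18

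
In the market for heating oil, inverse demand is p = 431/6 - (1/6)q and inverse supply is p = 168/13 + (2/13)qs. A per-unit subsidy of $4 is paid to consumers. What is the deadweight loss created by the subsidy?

Pre-subsidy: 431/6 - (1/6)q = 168/13 + (2/13)q gives q* = 183.8 and p* = 41.2.
With the rebate, buyers effectively pay pb = ps − 4, where ps is the price sellers receive.
On the curves, pb = 431/6 - (1/6)q and ps = 168/13 + (2/13)q; the wedge ps − pb = 4 gives 168/13 + (2/13)q − (431/6 - (1/6)q) = 4, so q' = 196.28.
Then pb = 431/6 − (1/6)·196.28 = 39.12 and ps = 168/13 + (2/13)·196.28 = 43.12.
The subsidy expands output by 196.28 − 183.8 = 12.48 past the efficient level; on those units the gap between marginal cost and willingness to pay runs from 0 up to 4.
DWL = ½ × 4 × 12.48 = 24.96.

Deadweight loss = $24.96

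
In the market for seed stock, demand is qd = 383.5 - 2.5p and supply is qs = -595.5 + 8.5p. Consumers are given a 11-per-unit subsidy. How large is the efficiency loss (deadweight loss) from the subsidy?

Deadweight loss = 116.875

Pre-subsidy: 383.5 - 2.5p = -595.5 + 8.5p gives p* = 89, q* = 161.
With the rebate, buyers effectively pay pb = ps − 11, where ps is the price sellers receive.
Demand in terms of ps becomes qd = 383.5 − 2.5(ps − 11) = 411 - 2.5ps. Setting this equal to supply: 411 - 2.5ps = -595.5 + 8.5ps, so ps = 91.5.
Buyers pay pb = 91.5 − 11 = 80.5; q' = -595.5 + 8.5·91.5 = 182.25.
The subsidy expands output by 182.25 − 161 = 21.25 past the efficient level; on those units the gap between marginal cost and willingness to pay runs from 0 up to 11.
DWL = ½ × 11 × 21.25 = 116.875.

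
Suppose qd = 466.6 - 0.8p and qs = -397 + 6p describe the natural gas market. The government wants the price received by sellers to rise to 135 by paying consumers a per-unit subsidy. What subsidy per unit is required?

At a seller price of 135, quantity supplied is -397 + 6·135 = 413.
Buyers absorb 413 only when they pay pb with 466.6 − 0.8·pb = 413, i.e. pb = 67.
s = ps − pb = 135 − 67 = 68.

Required subsidy s = 68 per unit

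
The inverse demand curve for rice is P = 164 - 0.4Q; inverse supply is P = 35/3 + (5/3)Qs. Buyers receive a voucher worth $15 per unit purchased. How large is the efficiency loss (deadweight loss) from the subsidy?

Deadweight loss = 3375/62

Pre-subsidy: 164 - 0.4Q = 35/3 + (5/3)Q gives Q* = 2285/31 and P* = 4170/31.
With the rebate, buyers effectively pay Pb = Ps − 15, where Ps is the price sellers receive.
On the curves, Pb = 164 - 0.4Q and Ps = 35/3 + (5/3)Q; the wedge Ps − Pb = 15 gives 35/3 + (5/3)Q − (164 - 0.4Q) = 15, so Q' = 2510/31.
Then Pb = 164 − 0.4·(2510/31) = 4080/31 and Ps = 35/3 + (5/3)·(2510/31) = 4545/31.
The subsidy expands output by 2510/31 − 2285/31 = 225/31 past the efficient level; on those units the gap between marginal cost and willingness to pay runs from 0 up to 15.
DWL = ½ × 15 × 225/31 = 3375/62.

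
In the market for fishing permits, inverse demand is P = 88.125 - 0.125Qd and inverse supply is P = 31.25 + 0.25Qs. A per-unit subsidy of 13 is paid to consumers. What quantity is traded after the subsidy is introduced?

Pre-subsidy: 88.125 - 0.125Q = 31.25 + 0.25Q gives Q* = 455/3 and P* = 415/6.
With the rebate, buyers effectively pay Pb = Ps − 13, where Ps is the price sellers receive.
On the curves, Pb = 88.125 - 0.125Q and Ps = 31.25 + 0.25Q; the wedge Ps − Pb = 13 gives 31.25 + 0.25Q − (88.125 - 0.125Q) = 13, so Q' = 559/3.
Then Pb = 88.125 − 0.125·(559/3) = 389/6 and Ps = 31.25 + 0.25·(559/3) = 467/6.

Q' = 559/3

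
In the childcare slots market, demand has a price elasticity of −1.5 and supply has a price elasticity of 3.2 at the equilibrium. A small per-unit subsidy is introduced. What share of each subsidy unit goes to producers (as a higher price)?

For a small subsidy around the equilibrium, the benefit split depends on the relative slopes, which at a point are proportional to the elasticities.
Buyer share = εs/(εs + |εd|) = 3.2/(3.2 + 1.5) = 32/47; seller share = |εd|/(εs + |εd|) = 15/47.
So producers capture 15/47 of the subsidy.

Producer share = 15/47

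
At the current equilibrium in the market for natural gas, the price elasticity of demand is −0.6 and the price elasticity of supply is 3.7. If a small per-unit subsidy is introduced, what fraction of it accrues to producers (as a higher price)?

Producer share = 6/43

For a small subsidy around the equilibrium, the benefit split depends on the relative slopes, which at a point are proportional to the elasticities.
Buyer share = εs/(εs + |εd|) = 3.7/(3.7 + 0.6) = 37/43; seller share = |εd|/(εs + |εd|) = 6/43.
So producers capture 6/43 of the subsidy.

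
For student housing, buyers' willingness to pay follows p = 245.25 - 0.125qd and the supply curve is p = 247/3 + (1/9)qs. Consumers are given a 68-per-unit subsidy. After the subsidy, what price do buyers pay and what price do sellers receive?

Buyers pay 123; sellers receive 191

Pre-subsidy: 245.25 - 0.125q = 247/3 + (1/9)q gives q* = 690 and p* = 159.
With the rebate, buyers effectively pay pb = ps − 68, where ps is the price sellers receive.
On the curves, pb = 245.25 - 0.125q and ps = 247/3 + (1/9)q; the wedge ps − pb = 68 gives 247/3 + (1/9)q − (245.25 - 0.125q) = 68, so q' = 978.
Then pb = 245.25 − 0.125·978 = 123 and ps = 247/3 + (1/9)·978 = 191.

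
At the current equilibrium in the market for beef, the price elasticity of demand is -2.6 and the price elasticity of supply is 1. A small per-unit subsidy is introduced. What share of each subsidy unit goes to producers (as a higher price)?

Producer share = 13/18

For a small subsidy around the equilibrium, the benefit split depends on the relative slopes, which at a point are proportional to the elasticities.
Buyer share = εs/(εs + |εd|) = 1/(1 + 2.6) = 5/18; seller share = |εd|/(εs + |εd|) = 13/18.
So producers capture 13/18 of the subsidy.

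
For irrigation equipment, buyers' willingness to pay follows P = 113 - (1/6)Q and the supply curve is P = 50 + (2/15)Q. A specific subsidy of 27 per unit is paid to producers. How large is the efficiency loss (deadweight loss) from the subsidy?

Pre-subsidy: 113 - (1/6)Q = 50 + (2/15)Q gives Q* = 210 and P* = 78.
With the subsidy, sellers receive Ps = Pb + 27 for each unit, where Pb is the price buyers pay.
On the curves, Pb = 113 - (1/6)Q and Ps = 50 + (2/15)Q; the wedge Ps − Pb = 27 gives 50 + (2/15)Q − (113 - (1/6)Q) = 27, so Q' = 300.
Then Pb = 113 − (1/6)·300 = 63 and Ps = 50 + (2/15)·300 = 90.
The subsidy expands output by 300 − 210 = 90 past the efficient level; on those units the gap between marginal cost and willingness to pay runs from 0 up to 27.
DWL = ½ × 27 × 90 = 1215.

Deadweight loss = 1215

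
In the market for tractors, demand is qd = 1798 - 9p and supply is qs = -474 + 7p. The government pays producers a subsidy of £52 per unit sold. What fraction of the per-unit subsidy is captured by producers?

Pre-subsidy: 1798 - 9p = -474 + 7p gives p* = 142, q* = 520.
With the subsidy, sellers receive ps = pb + 52 for each unit, where pb is the price buyers pay.
Supply in terms of pb becomes qs = -474 + 7(pb + 52) = -110 + 7pb. Setting this equal to demand: 1798 - 9pb = -110 + 7pb, so pb = 119.25.
Sellers receive ps = 119.25 + 52 = 171.25; q' = 1798 − 9·119.25 = 724.75.
Buyers' price falls by p* − pb = 142 − 119.25 = 22.75; sellers' price rises by ps − p* = 171.25 − 142 = 29.25.
So producers capture 29.25/52 = 0.5625 of each unit of subsidy.

Producer share = 0.5625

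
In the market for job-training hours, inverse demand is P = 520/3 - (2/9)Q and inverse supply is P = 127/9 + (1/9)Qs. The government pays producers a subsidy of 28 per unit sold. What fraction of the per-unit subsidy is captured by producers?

Producer share = 1/3

Pre-subsidy: 520/3 - (2/9)Q = 127/9 + (1/9)Q gives Q* = 1433/3 and P* = 1814/27.
With the subsidy, sellers receive Ps = Pb + 28 for each unit, where Pb is the price buyers pay.
On the curves, Pb = 520/3 - (2/9)Q and Ps = 127/9 + (1/9)Q; the wedge Ps − Pb = 28 gives 127/9 + (1/9)Q − (520/3 - (2/9)Q) = 28, so Q' = 1685/3.
Then Pb = 520/3 − (2/9)·(1685/3) = 1310/27 and Ps = 127/9 + (1/9)·(1685/3) = 2066/27.
Buyers' price falls by P* − Pb = 1814/27 − 1310/27 = 56/3; sellers' price rises by Ps − P* = 2066/27 − 1814/27 = 28/3.
So producers capture (28/3)/28 = 1/3 of each unit of subsidy.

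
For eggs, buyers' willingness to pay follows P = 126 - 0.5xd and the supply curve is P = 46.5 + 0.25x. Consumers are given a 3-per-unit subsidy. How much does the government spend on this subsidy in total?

Government cost = 330

Pre-subsidy: 126 - 0.5x = 46.5 + 0.25x gives x* = 106 and P* = 73.
With the rebate, buyers effectively pay Pb = Ps − 3, where Ps is the price sellers receive.
On the curves, Pb = 126 - 0.5x and Ps = 46.5 + 0.25x; the wedge Ps − Pb = 3 gives 46.5 + 0.25x − (126 - 0.5x) = 3, so x' = 110.
Then Pb = 126 − 0.5·110 = 71 and Ps = 46.5 + 0.25·110 = 74.
Government outlay = subsidy × quantity = 3 × 110 = 330.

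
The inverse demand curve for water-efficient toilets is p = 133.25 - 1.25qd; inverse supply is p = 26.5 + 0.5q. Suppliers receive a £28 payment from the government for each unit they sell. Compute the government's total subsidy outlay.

Government cost = £2156

Pre-subsidy: 133.25 - 1.25q = 26.5 + 0.5q gives q* = 61 and p* = 57.
With the subsidy, sellers receive ps = pb + 28 for each unit, where pb is the price buyers pay.
On the curves, pb = 133.25 - 1.25q and ps = 26.5 + 0.5q; the wedge ps − pb = 28 gives 26.5 + 0.5q − (133.25 - 1.25q) = 28, so q' = 77.
Then pb = 133.25 − 1.25·77 = 37 and ps = 26.5 + 0.5·77 = 65.
Government outlay = subsidy × quantity = 28 × 77 = 2156.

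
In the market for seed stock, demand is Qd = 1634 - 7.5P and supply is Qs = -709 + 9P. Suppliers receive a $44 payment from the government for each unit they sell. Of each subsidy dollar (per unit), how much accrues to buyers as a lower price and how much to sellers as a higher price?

Pre-subsidy: 1634 - 7.5P = -709 + 9P gives P* = 142, Q* = 569.
With the subsidy, sellers receive Ps = Pb + 44 for each unit, where Pb is the price buyers pay.
Supply in terms of Pb becomes Qs = -709 + 9(Pb + 44) = -313 + 9Pb. Setting this equal to demand: 1634 - 7.5Pb = -313 + 9Pb, so Pb = 118.
Sellers receive Ps = 118 + 44 = 162; Q' = 1634 − 7.5·118 = 749.
Buyers' price falls by P* − Pb = 142 − 118 = 24; sellers' price rises by Ps − P* = 162 − 142 = 20.

Buyers gain $24 per unit; sellers gain $20 per unit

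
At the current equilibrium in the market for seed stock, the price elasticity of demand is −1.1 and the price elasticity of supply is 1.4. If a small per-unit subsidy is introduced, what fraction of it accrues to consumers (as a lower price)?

Consumer share = 0.56

For a small subsidy around the equilibrium, the benefit split depends on the relative slopes, which at a point are proportional to the elasticities.
Buyer share = εs/(εs + |εd|) = 1.4/(1.4 + 1.1) = 0.56; seller share = |εd|/(εs + |εd|) = 0.44.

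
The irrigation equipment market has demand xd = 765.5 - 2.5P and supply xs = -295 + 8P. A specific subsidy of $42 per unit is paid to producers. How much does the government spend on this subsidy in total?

Pre-subsidy: 765.5 - 2.5P = -295 + 8P gives P* = 101, x* = 513.
With the subsidy, sellers receive Ps = Pb + 42 for each unit, where Pb is the price buyers pay.
Supply in terms of Pb becomes xs = -295 + 8(Pb + 42) = 41 + 8Pb. Setting this equal to demand: 765.5 - 2.5Pb = 41 + 8Pb, so Pb = 69.
Sellers receive Ps = 69 + 42 = 111; x' = 765.5 − 2.5·69 = 593.
Government outlay = subsidy × quantity = 42 × 593 = 24906.

Government cost = $24906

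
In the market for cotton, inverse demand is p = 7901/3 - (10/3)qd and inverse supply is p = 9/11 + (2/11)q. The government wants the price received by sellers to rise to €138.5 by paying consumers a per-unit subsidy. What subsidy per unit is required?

At a seller price of 138.5, quantity supplied is -4.5 + 5.5·138.5 = 757.25.
Buyers absorb 757.25 only when they pay pb = 7901/3 − (10/3)·757.25 = 109.5.
s = ps − pb = 138.5 − 109.5 = 29.

Required subsidy s = €29 per unit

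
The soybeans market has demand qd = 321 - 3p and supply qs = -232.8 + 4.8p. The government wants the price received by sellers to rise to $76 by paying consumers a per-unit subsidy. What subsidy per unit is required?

At a seller price of 76, quantity supplied is -232.8 + 4.8·76 = 132.
Buyers absorb 132 only when they pay pb with 321 − 3·pb = 132, i.e. pb = 63.
s = ps − pb = 76 − 63 = 13.

Required subsidy s = $13 per unit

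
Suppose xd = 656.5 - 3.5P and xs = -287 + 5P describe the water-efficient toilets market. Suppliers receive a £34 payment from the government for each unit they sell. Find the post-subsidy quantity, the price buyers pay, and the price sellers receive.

Pre-subsidy: 656.5 - 3.5P = -287 + 5P gives P* = 111, x* = 268.
With the subsidy, sellers receive Ps = Pb + 34 for each unit, where Pb is the price buyers pay.
Supply in terms of Pb becomes xs = -287 + 5(Pb + 34) = -117 + 5Pb. Setting this equal to demand: 656.5 - 3.5Pb = -117 + 5Pb, so Pb = 91.
Sellers receive Ps = 91 + 34 = 125; x' = 656.5 − 3.5·91 = 338.

x' = 338; buyers pay £91; sellers receive £125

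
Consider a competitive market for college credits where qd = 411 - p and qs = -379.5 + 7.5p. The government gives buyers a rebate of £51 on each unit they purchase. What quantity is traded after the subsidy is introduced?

q' = 363

Pre-subsidy: 411 - p = -379.5 + 7.5p gives p* = 93, q* = 318.
With the rebate, buyers effectively pay pb = ps − 51, where ps is the price sellers receive.
Demand in terms of ps becomes qd = 411 − 1(ps − 51) = 462 - ps. Setting this equal to supply: 462 - ps = -379.5 + 7.5ps, so ps = 99.
Buyers pay pb = 99 − 51 = 48; q' = -379.5 + 7.5·99 = 363.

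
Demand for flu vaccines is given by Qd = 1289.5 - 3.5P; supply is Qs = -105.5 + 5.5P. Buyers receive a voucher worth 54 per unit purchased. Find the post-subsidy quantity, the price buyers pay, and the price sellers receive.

Pre-subsidy: 1289.5 - 3.5P = -105.5 + 5.5P gives P* = 155, Q* = 747.
With the rebate, buyers effectively pay Pb = Ps − 54, where Ps is the price sellers receive.
Demand in terms of Ps becomes Qd = 1289.5 − 3.5(Ps − 54) = 1478.5 - 3.5Ps. Setting this equal to supply: 1478.5 - 3.5Ps = -105.5 + 5.5Ps, so Ps = 176.
Buyers pay Pb = 176 − 54 = 122; Q' = -105.5 + 5.5·176 = 862.5.

Q' = 862.5; buyers pay 122; sellers receive 176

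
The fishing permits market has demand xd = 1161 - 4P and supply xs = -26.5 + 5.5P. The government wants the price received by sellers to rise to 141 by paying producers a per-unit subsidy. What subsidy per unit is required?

At a seller price of 141, quantity supplied is -26.5 + 5.5·141 = 749.
Buyers absorb 749 only when they pay Pb with 1161 − 4·Pb = 749, i.e. Pb = 103.
s = Ps − Pb = 141 − 103 = 38.

Required subsidy s = 38 per unit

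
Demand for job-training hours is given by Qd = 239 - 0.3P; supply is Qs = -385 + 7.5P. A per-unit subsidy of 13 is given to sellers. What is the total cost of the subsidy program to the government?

Government cost = 2843.75

Pre-subsidy: 239 - 0.3P = -385 + 7.5P gives P* = 80, Q* = 215.
With the subsidy, sellers receive Ps = Pb + 13 for each unit, where Pb is the price buyers pay.
Supply in terms of Pb becomes Qs = -385 + 7.5(Pb + 13) = -287.5 + 7.5Pb. Setting this equal to demand: 239 - 0.3Pb = -287.5 + 7.5Pb, so Pb = 67.5.
Sellers receive Ps = 67.5 + 13 = 80.5; Q' = 239 − 0.3·67.5 = 218.75.
Government outlay = subsidy × quantity = 13 × 218.75 = 2843.75.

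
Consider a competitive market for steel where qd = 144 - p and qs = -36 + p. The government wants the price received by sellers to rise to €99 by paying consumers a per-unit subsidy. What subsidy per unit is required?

Required subsidy s = €18 per unit

At a seller price of 99, quantity supplied is -36 + 1·99 = 63.
Buyers absorb 63 only when they pay pb with 144 − 1·pb = 63, i.e. pb = 81.
s = ps − pb = 99 − 81 = 18.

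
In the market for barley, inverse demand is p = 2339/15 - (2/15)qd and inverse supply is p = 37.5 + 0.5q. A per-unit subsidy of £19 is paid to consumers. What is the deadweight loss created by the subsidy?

Deadweight loss = £285

Pre-subsidy: 2339/15 - (2/15)q = 37.5 + 0.5q gives q* = 187 and p* = 131.
With the rebate, buyers effectively pay pb = ps − 19, where ps is the price sellers receive.
On the curves, pb = 2339/15 - (2/15)q and ps = 37.5 + 0.5q; the wedge ps − pb = 19 gives 37.5 + 0.5q − (2339/15 - (2/15)q) = 19, so q' = 217.
Then pb = 2339/15 − (2/15)·217 = 127 and ps = 37.5 + 0.5·217 = 146.
The subsidy expands output by 217 − 187 = 30 past the efficient level; on those units the gap between marginal cost and willingness to pay runs from 0 up to 19.
DWL = ½ × 19 × 30 = 285.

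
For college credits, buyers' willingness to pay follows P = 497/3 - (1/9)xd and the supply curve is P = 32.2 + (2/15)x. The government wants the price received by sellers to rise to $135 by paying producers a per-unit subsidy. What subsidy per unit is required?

At a seller price of 135, quantity supplied is -241.5 + 7.5·135 = 771.
Buyers absorb 771 only when they pay Pb = 497/3 − (1/9)·771 = 80.
s = Ps − Pb = 135 − 80 = 55.

Required subsidy s = $55 per unit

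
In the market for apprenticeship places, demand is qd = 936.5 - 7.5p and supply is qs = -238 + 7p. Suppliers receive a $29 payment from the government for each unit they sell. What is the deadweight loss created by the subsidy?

Pre-subsidy: 936.5 - 7.5p = -238 + 7p gives p* = 81, q* = 329.
With the subsidy, sellers receive ps = pb + 29 for each unit, where pb is the price buyers pay.
Supply in terms of pb becomes qs = -238 + 7(pb + 29) = -35 + 7pb. Setting this equal to demand: 936.5 - 7.5pb = -35 + 7pb, so pb = 67.
Sellers receive ps = 67 + 29 = 96; q' = 936.5 − 7.5·67 = 434.
The subsidy expands output by 434 − 329 = 105 past the efficient level; on those units the gap between marginal cost and willingness to pay runs from 0 up to 29.
DWL = ½ × 29 × 105 = 1522.5.

Deadweight loss = $1522.5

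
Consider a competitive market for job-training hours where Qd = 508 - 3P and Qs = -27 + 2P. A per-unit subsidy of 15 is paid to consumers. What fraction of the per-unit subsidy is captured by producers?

Pre-subsidy: 508 - 3P = -27 + 2P gives P* = 107, Q* = 187.
With the rebate, buyers effectively pay Pb = Ps − 15, where Ps is the price sellers receive.
Demand in terms of Ps becomes Qd = 508 − 3(Ps − 15) = 553 - 3Ps. Setting this equal to supply: 553 - 3Ps = -27 + 2Ps, so Ps = 116.
Buyers pay Pb = 116 − 15 = 101; Q' = -27 + 2·116 = 205.
Buyers' price falls by P* − Pb = 107 − 101 = 6; sellers' price rises by Ps − P* = 116 − 107 = 9.
So producers capture 9/15 = 0.6 of each unit of subsidy.

Producer share = 0.6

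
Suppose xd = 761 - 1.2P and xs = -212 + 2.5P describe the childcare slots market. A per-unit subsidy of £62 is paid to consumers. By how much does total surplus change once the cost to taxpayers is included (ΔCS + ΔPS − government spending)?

Net change in total surplus = -57660/37

Pre-subsidy: 761 - 1.2P = -212 + 2.5P gives P* = 9730/37, x* = 16481/37.
With the rebate, buyers effectively pay Pb = Ps − 62, where Ps is the price sellers receive.
Demand in terms of Ps becomes xd = 761 − 1.2(Ps − 62) = 835.4 - 1.2Ps. Setting this equal to supply: 835.4 - 1.2Ps = -212 + 2.5Ps, so Ps = 10474/37.
Buyers pay Pb = 10474/37 − 62 = 8180/37; x' = -212 + 2.5·(10474/37) = 18341/37.
ΔCS = ½(16481/37 + 18341/37)(9730/37 − 8180/37) = 26987050/1369; ΔPS = ½(16481/37 + 18341/37)(10474/37 − 9730/37) = 12953784/1369.
Government spending = 62 × 18341/37 = 1137142/37.
Net change = 26987050/1369 + 12953784/1369 − 1137142/37 = -57660/37. The loss equals the DWL triangle ½·62·1860/37.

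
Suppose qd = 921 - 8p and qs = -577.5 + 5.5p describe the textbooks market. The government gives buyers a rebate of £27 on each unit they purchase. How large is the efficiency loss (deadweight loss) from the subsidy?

Deadweight loss = £1188

Pre-subsidy: 921 - 8p = -577.5 + 5.5p gives p* = 111, q* = 33.
With the rebate, buyers effectively pay pb = ps − 27, where ps is the price sellers receive.
Demand in terms of ps becomes qd = 921 − 8(ps − 27) = 1137 - 8ps. Setting this equal to supply: 1137 - 8ps = -577.5 + 5.5ps, so ps = 127.
Buyers pay pb = 127 − 27 = 100; q' = -577.5 + 5.5·127 = 121.
The subsidy expands output by 121 − 33 = 88 past the efficient level; on those units the gap between marginal cost and willingness to pay runs from 0 up to 27.
DWL = ½ × 27 × 88 = 1188.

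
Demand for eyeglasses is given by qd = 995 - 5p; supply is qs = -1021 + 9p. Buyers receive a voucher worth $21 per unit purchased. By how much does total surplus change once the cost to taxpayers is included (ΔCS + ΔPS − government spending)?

Pre-subsidy: 995 - 5p = -1021 + 9p gives p* = 144, q* = 275.
With the rebate, buyers effectively pay pb = ps − 21, where ps is the price sellers receive.
Demand in terms of ps becomes qd = 995 − 5(ps − 21) = 1100 - 5ps. Setting this equal to supply: 1100 - 5ps = -1021 + 9ps, so ps = 151.5.
Buyers pay pb = 151.5 − 21 = 130.5; q' = -1021 + 9·151.5 = 342.5.
ΔCS = ½(275 + 342.5)(144 − 130.5) = 4168.125; ΔPS = ½(275 + 342.5)(151.5 − 144) = 2315.625.
Government spending = 21 × 342.5 = 7192.5.
Net change = 4168.125 + 2315.625 − 7192.5 = -708.75. The loss equals the DWL triangle ½·21·67.5.

Net change in total surplus = -$708.75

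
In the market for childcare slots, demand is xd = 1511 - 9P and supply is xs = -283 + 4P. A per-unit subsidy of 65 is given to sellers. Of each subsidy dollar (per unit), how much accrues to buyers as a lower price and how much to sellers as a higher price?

Pre-subsidy: 1511 - 9P = -283 + 4P gives P* = 138, x* = 269.
With the subsidy, sellers receive Ps = Pb + 65 for each unit, where Pb is the price buyers pay.
Supply in terms of Pb becomes xs = -283 + 4(Pb + 65) = -23 + 4Pb. Setting this equal to demand: 1511 - 9Pb = -23 + 4Pb, so Pb = 118.
Sellers receive Ps = 118 + 65 = 183; x' = 1511 − 9·118 = 449.
Buyers' price falls by P* − Pb = 138 − 118 = 20; sellers' price rises by Ps − P* = 183 − 138 = 45.

Buyers gain 20 per unit; sellers gain 45 per unit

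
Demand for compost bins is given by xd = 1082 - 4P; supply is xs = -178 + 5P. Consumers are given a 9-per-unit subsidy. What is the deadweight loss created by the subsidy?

Pre-subsidy: 1082 - 4P = -178 + 5P gives P* = 140, x* = 522.
With the rebate, buyers effectively pay Pb = Ps − 9, where Ps is the price sellers receive.
Demand in terms of Ps becomes xd = 1082 − 4(Ps − 9) = 1118 - 4Ps. Setting this equal to supply: 1118 - 4Ps = -178 + 5Ps, so Ps = 144.
Buyers pay Pb = 144 − 9 = 135; x' = -178 + 5·144 = 542.
The subsidy expands output by 542 − 522 = 20 past the efficient level; on those units the gap between marginal cost and willingness to pay runs from 0 up to 9.
DWL = ½ × 9 × 20 = 90.

Deadweight loss = 90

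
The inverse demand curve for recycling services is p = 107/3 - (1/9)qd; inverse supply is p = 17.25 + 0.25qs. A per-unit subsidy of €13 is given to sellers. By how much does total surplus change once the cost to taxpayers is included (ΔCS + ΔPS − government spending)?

Net change in total surplus = -€234

Pre-subsidy: 107/3 - (1/9)q = 17.25 + 0.25q gives q* = 51 and p* = 30.
With the subsidy, sellers receive ps = pb + 13 for each unit, where pb is the price buyers pay.
On the curves, pb = 107/3 - (1/9)q and ps = 17.25 + 0.25q; the wedge ps − pb = 13 gives 17.25 + 0.25q − (107/3 - (1/9)q) = 13, so q' = 87.
Then pb = 107/3 − (1/9)·87 = 26 and ps = 17.25 + 0.25·87 = 39.
ΔCS = ½(51 + 87)(30 − 26) = 276; ΔPS = ½(51 + 87)(39 − 30) = 621.
Government spending = 13 × 87 = 1131.
Net change = 276 + 621 − 1131 = -234. The loss equals the DWL triangle ½·13·36.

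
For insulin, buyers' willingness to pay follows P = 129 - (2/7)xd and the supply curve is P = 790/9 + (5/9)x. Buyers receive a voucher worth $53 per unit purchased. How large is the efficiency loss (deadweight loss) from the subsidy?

Deadweight loss = $1669.5

Pre-subsidy: 129 - (2/7)x = 790/9 + (5/9)x gives x* = 49 and P* = 115.
With the rebate, buyers effectively pay Pb = Ps − 53, where Ps is the price sellers receive.
On the curves, Pb = 129 - (2/7)x and Ps = 790/9 + (5/9)x; the wedge Ps − Pb = 53 gives 790/9 + (5/9)x − (129 - (2/7)x) = 53, so x' = 112.
Then Pb = 129 − (2/7)·112 = 97 and Ps = 790/9 + (5/9)·112 = 150.
The subsidy expands output by 112 − 49 = 63 past the efficient level; on those units the gap between marginal cost and willingness to pay runs from 0 up to 53.
DWL = ½ × 53 × 63 = 1669.5.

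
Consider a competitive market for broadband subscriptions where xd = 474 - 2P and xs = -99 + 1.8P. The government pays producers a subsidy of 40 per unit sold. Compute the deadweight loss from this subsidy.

Deadweight loss = 14400/19

Pre-subsidy: 474 - 2P = -99 + 1.8P gives P* = 2865/19, x* = 3276/19.
With the subsidy, sellers receive Ps = Pb + 40 for each unit, where Pb is the price buyers pay.
Supply in terms of Pb becomes xs = -99 + 1.8(Pb + 40) = -27 + 1.8Pb. Setting this equal to demand: 474 - 2Pb = -27 + 1.8Pb, so Pb = 2505/19.
Sellers receive Ps = 2505/19 + 40 = 3265/19; x' = 474 − 2·(2505/19) = 3996/19.
The subsidy expands output by 3996/19 − 3276/19 = 720/19 past the efficient level; on those units the gap between marginal cost and willingness to pay runs from 0 up to 40.
DWL = ½ × 40 × 720/19 = 14400/19.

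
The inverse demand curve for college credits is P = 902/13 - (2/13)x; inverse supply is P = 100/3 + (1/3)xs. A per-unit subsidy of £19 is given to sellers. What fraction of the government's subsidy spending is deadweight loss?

DWL / government spending = 39/226

Pre-subsidy: 902/13 - (2/13)x = 100/3 + (1/3)x gives x* = 74 and P* = 58.
With the subsidy, sellers receive Ps = Pb + 19 for each unit, where Pb is the price buyers pay.
On the curves, Pb = 902/13 - (2/13)x and Ps = 100/3 + (1/3)x; the wedge Ps − Pb = 19 gives 100/3 + (1/3)x − (902/13 - (2/13)x) = 19, so x' = 113.
Then Pb = 902/13 − (2/13)·113 = 52 and Ps = 100/3 + (1/3)·113 = 71.
ΔCS = ½(74 + 113)(58 − 52) = 561; ΔPS = ½(74 + 113)(71 − 58) = 1215.5.
Government spending = 19 × 113 = 2147.
DWL = ½ × 19 × (113 − 74) = 370.5; fraction = 370.5 / 2147 = 39/226.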